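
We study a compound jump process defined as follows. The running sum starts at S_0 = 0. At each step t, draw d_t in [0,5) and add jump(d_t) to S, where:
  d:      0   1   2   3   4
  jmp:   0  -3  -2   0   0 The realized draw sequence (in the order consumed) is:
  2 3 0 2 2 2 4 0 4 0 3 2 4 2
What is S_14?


-12

t=0: S=0, d=2, jump=-2, S_1=-2
t=1: S=-2, d=3, jump=0, S_2=-2
t=2: S=-2, d=0, jump=0, S_3=-2
t=3: S=-2, d=2, jump=-2, S_4=-4
t=4: S=-4, d=2, jump=-2, S_5=-6
t=5: S=-6, d=2, jump=-2, S_6=-8
t=6: S=-8, d=4, jump=0, S_7=-8
t=7: S=-8, d=0, jump=0, S_8=-8
t=8: S=-8, d=4, jump=0, S_9=-8
t=9: S=-8, d=0, jump=0, S_10=-8
t=10: S=-8, d=3, jump=0, S_11=-8
t=11: S=-8, d=2, jump=-2, S_12=-10
t=12: S=-10, d=4, jump=0, S_13=-10
t=13: S=-10, d=2, jump=-2, S_14=-12


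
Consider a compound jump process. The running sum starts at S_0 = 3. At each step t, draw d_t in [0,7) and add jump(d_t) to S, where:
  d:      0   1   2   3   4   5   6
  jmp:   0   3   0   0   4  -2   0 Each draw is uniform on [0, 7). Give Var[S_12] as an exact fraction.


Outcome values over d=0..6: [0, 3, 0, 0, 4, -2, 0]
Σy = 5, Σy² = 29, M = 7
μ = 5/7 = 5/7,  σ² = 29/7 − (5/7)² = 178/49
Independent increments: Var[S_12] = 12·σ² = 12·(178/49) = 2136/49

2136/49


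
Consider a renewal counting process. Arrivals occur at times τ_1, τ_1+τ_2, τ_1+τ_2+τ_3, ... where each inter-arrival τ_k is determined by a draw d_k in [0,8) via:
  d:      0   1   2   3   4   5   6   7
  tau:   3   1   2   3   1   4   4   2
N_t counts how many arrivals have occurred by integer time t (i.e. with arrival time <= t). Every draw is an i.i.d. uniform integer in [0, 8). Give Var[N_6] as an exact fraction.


Inter-arrival values over d=0..7: [3, 1, 2, 3, 1, 4, 4, 2]
Each d has probability 1/8, so the pmf of τ is: f(1) = 1/4, f(2) = 1/4, f(3) = 1/4, f(4) = 1/4
Let p_n(j) = P(N_n = j), with p_0 = [1]. Condition on τ_1: p_n(0) = P(τ > n), and for j >= 1, p_n(j) = Σ_{k<=n} f(k)·p_{n−k}(j−1)
p_1 = [3/4, 1/4]  (j = 0..1)
p_2 = [1/2, 7/16, 1/16]  (j = 0..2)
p_3 = [1/4, 9/16, 11/64, 1/64]  (j = 0..3)
p_4 = [0, 5/8, 5/16, 15/256, 1/256]  (j = 0..4)
p_5 = [0, 3/8, 15/32, 35/256, 19/1024, 1/1024]  (j = 0..5)
p_6 = [0, 3/16, 1/2, 65/256, 27/512, 23/4096, 1/4096]  (j = 0..6)
E[N_6] = Σ j·p_6(j) = 8969/4096;  E[N_6²] = Σ j²·p_6(j) = 22387/4096
Var[N_6] = 22387/4096 − (8969/4096)² = 11254191/16777216

11254191/16777216


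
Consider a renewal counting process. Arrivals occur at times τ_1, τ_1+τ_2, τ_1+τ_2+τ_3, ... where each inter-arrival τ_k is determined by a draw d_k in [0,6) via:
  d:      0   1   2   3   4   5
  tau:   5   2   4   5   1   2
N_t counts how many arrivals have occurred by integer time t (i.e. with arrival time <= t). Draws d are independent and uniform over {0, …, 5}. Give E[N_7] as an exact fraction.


Inter-arrival values over d=0..5: [5, 2, 4, 5, 1, 2]
Each d has probability 1/6, so the pmf of τ is: f(1) = 1/6, f(2) = 1/3, f(4) = 1/6, f(5) = 1/3
Renewal equation for m(n) = E[N_n]: condition on τ_1 = k (if k <= n, one arrival plus a fresh copy on the remaining n−k steps): m(n) = F(n) + Σ_{k<=n} f(k)·m(n−k), where F(n) = P(τ <= n) and m(0) = 0
m(1) = F(1) = 1/6
m(2) = F(2) + f(1)·m(1) = 1/2 + 1/6·1/6 = 19/36
m(3) = F(3) + f(1)·m(2) + f(2)·m(1) = 1/2 + 1/6·19/36 + 1/3·1/6 = 139/216
m(4) = F(4) + f(1)·m(3) + f(2)·m(2) = 2/3 + 1/6·139/216 + 1/3·19/36 = 1231/1296
m(5) = F(5) + f(1)·m(4) + f(2)·m(3) + f(4)·m(1) = 1 + 1/6·1231/1296 + 1/3·139/216 + 1/6·1/6 = 10891/7776
m(6) = F(6) + f(1)·m(5) + f(2)·m(4) + f(4)·m(2) + f(5)·m(1) = 1 + 1/6·10891/7776 + 1/3·1231/1296 + 1/6·19/36 + 1/3·1/6 = 79015/46656
m(7) = F(7) + f(1)·m(6) + f(2)·m(5) + f(4)·m(3) + f(5)·m(2) = 1 + 1/6·79015/46656 + 1/3·10891/7776 + 1/6·139/216 + 1/3·19/36 = 568915/279936
E[N_7] = m(7) = 568915/279936

568915/279936


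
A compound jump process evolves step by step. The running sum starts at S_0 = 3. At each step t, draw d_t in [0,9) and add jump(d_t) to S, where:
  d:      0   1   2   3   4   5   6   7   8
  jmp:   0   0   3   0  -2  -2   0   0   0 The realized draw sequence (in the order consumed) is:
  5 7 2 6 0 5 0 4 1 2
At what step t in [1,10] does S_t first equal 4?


3

t=0: S=3, d=5, jump=-2, S_1=1
t=1: S=1, d=7, jump=0, S_2=1
t=2: S=1, d=2, jump=3, S_3=4
t=3: S=4, d=6, jump=0, S_4=4
t=4: S=4, d=0, jump=0, S_5=4
t=5: S=4, d=5, jump=-2, S_6=2
t=6: S=2, d=0, jump=0, S_7=2
t=7: S=2, d=4, jump=-2, S_8=0
t=8: S=0, d=1, jump=0, S_9=0
t=9: S=0, d=2, jump=3, S_10=3


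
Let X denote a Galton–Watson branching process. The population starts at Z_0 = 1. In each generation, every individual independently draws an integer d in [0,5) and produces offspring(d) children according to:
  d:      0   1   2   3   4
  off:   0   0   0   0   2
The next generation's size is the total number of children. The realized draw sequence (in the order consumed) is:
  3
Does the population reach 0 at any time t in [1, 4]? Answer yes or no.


yes

gen 0: Z_0=1, draws=[3], offspring=[0], Z_1=0
gen 1: Z_1=0, draws=[], offspring=[], Z_2=0
gen 2: Z_2=0, draws=[], offspring=[], Z_3=0
gen 3: Z_3=0, draws=[], offspring=[], Z_4=0


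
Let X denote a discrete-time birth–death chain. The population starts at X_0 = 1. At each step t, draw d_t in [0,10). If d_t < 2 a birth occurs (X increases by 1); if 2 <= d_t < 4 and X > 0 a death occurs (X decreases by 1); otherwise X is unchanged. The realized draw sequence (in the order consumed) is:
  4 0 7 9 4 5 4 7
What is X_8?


2

t=0: X=1, d=4 → hold, X_1=1
t=1: X=1, d=0 → birth, X_2=2
t=2: X=2, d=7 → hold, X_3=2
t=3: X=2, d=9 → hold, X_4=2
t=4: X=2, d=4 → hold, X_5=2
t=5: X=2, d=5 → hold, X_6=2
t=6: X=2, d=4 → hold, X_7=2
t=7: X=2, d=7 → hold, X_8=2


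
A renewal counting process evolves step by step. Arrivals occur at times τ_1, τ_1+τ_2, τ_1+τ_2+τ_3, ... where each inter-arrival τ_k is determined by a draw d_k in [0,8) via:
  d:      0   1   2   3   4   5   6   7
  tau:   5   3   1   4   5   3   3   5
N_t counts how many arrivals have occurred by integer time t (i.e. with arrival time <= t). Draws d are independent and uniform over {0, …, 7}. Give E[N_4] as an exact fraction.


Inter-arrival values over d=0..7: [5, 3, 1, 4, 5, 3, 3, 5]
Each d has probability 1/8, so the pmf of τ is: f(1) = 1/8, f(3) = 3/8, f(4) = 1/8, f(5) = 3/8
Renewal equation for m(n) = E[N_n]: condition on τ_1 = k (if k <= n, one arrival plus a fresh copy on the remaining n−k steps): m(n) = F(n) + Σ_{k<=n} f(k)·m(n−k), where F(n) = P(τ <= n) and m(0) = 0
m(1) = F(1) = 1/8
m(2) = F(2) + f(1)·m(1) = 1/8 + 1/8·1/8 = 9/64
m(3) = F(3) + f(1)·m(2) = 1/2 + 1/8·9/64 = 265/512
m(4) = F(4) + f(1)·m(3) + f(3)·m(1) = 5/8 + 1/8·265/512 + 3/8·1/8 = 3017/4096
E[N_4] = m(4) = 3017/4096

3017/4096


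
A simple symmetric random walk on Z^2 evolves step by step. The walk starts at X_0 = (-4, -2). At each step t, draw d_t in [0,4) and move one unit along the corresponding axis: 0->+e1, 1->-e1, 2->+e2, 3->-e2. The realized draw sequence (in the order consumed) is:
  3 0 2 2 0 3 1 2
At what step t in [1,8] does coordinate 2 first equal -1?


4

t=0: X=(-4, -2), d=3 → -e2, X_1=(-4, -3)
t=1: X=(-4, -3), d=0 → +e1, X_2=(-3, -3)
t=2: X=(-3, -3), d=2 → +e2, X_3=(-3, -2)
t=3: X=(-3, -2), d=2 → +e2, X_4=(-3, -1)
t=4: X=(-3, -1), d=0 → +e1, X_5=(-2, -1)
t=5: X=(-2, -1), d=3 → -e2, X_6=(-2, -2)
t=6: X=(-2, -2), d=1 → -e1, X_7=(-3, -2)
t=7: X=(-3, -2), d=2 → +e2, X_8=(-3, -1)


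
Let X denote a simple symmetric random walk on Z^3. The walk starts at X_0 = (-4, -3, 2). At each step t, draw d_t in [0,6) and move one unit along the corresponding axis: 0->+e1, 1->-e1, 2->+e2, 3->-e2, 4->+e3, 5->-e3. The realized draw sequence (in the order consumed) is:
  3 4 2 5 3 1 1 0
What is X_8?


(-5, -4, 2)

t=0: X=(-4, -3, 2), d=3 → -e2, X_1=(-4, -4, 2)
t=1: X=(-4, -4, 2), d=4 → +e3, X_2=(-4, -4, 3)
t=2: X=(-4, -4, 3), d=2 → +e2, X_3=(-4, -3, 3)
t=3: X=(-4, -3, 3), d=5 → -e3, X_4=(-4, -3, 2)
t=4: X=(-4, -3, 2), d=3 → -e2, X_5=(-4, -4, 2)
t=5: X=(-4, -4, 2), d=1 → -e1, X_6=(-5, -4, 2)
t=6: X=(-5, -4, 2), d=1 → -e1, X_7=(-6, -4, 2)
t=7: X=(-6, -4, 2), d=0 → +e1, X_8=(-5, -4, 2)


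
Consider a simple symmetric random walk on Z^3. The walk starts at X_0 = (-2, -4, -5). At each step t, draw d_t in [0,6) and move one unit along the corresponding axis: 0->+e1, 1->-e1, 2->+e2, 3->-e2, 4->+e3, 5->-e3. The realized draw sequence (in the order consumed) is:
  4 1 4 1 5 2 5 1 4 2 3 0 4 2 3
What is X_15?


(-4, -3, -3)

t=0: X=(-2, -4, -5), d=4 → +e3, X_1=(-2, -4, -4)
t=1: X=(-2, -4, -4), d=1 → -e1, X_2=(-3, -4, -4)
t=2: X=(-3, -4, -4), d=4 → +e3, X_3=(-3, -4, -3)
t=3: X=(-3, -4, -3), d=1 → -e1, X_4=(-4, -4, -3)
t=4: X=(-4, -4, -3), d=5 → -e3, X_5=(-4, -4, -4)
t=5: X=(-4, -4, -4), d=2 → +e2, X_6=(-4, -3, -4)
t=6: X=(-4, -3, -4), d=5 → -e3, X_7=(-4, -3, -5)
t=7: X=(-4, -3, -5), d=1 → -e1, X_8=(-5, -3, -5)
t=8: X=(-5, -3, -5), d=4 → +e3, X_9=(-5, -3, -4)
t=9: X=(-5, -3, -4), d=2 → +e2, X_10=(-5, -2, -4)
t=10: X=(-5, -2, -4), d=3 → -e2, X_11=(-5, -3, -4)
t=11: X=(-5, -3, -4), d=0 → +e1, X_12=(-4, -3, -4)
t=12: X=(-4, -3, -4), d=4 → +e3, X_13=(-4, -3, -3)
t=13: X=(-4, -3, -3), d=2 → +e2, X_14=(-4, -2, -3)
t=14: X=(-4, -2, -3), d=3 → -e2, X_15=(-4, -3, -3)


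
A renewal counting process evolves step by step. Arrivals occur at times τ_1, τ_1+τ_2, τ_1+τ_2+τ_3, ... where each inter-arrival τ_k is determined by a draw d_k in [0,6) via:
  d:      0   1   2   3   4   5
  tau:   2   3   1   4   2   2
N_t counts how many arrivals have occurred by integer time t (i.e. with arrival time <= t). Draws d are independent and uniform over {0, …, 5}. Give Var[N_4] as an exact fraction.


576887/1679616

Inter-arrival values over d=0..5: [2, 3, 1, 4, 2, 2]
Each d has probability 1/6, so the pmf of τ is: f(1) = 1/6, f(2) = 1/2, f(3) = 1/6, f(4) = 1/6
Let p_n(j) = P(N_n = j), with p_0 = [1]. Condition on τ_1: p_n(0) = P(τ > n), and for j >= 1, p_n(j) = Σ_{k<=n} f(k)·p_{n−k}(j−1)
p_1 = [5/6, 1/6]  (j = 0..1)
p_2 = [1/3, 23/36, 1/36]  (j = 0..2)
p_3 = [1/6, 23/36, 41/216, 1/216]  (j = 0..3)
p_4 = [0, 1/2, 49/108, 59/1296, 1/1296]  (j = 0..4)
E[N_4] = Σ j·p_4(j) = 2005/1296;  E[N_4²] = Σ j²·p_4(j) = 3547/1296
Var[N_4] = 3547/1296 − (2005/1296)² = 576887/1679616


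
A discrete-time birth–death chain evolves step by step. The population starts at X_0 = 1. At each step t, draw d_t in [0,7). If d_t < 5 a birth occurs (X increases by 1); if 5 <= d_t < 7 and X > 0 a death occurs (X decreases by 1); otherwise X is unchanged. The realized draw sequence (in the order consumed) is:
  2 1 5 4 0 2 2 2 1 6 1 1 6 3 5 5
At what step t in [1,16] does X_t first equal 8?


t=0: X=1, d=2 → birth, X_1=2
t=1: X=2, d=1 → birth, X_2=3
t=2: X=3, d=5 → death, X_3=2
t=3: X=2, d=4 → birth, X_4=3
t=4: X=3, d=0 → birth, X_5=4
t=5: X=4, d=2 → birth, X_6=5
t=6: X=5, d=2 → birth, X_7=6
t=7: X=6, d=2 → birth, X_8=7
t=8: X=7, d=1 → birth, X_9=8
t=9: X=8, d=6 → death, X_10=7
t=10: X=7, d=1 → birth, X_11=8
t=11: X=8, d=1 → birth, X_12=9
t=12: X=9, d=6 → death, X_13=8
t=13: X=8, d=3 → birth, X_14=9
t=14: X=9, d=5 → death, X_15=8
t=15: X=8, d=5 → death, X_16=7

9


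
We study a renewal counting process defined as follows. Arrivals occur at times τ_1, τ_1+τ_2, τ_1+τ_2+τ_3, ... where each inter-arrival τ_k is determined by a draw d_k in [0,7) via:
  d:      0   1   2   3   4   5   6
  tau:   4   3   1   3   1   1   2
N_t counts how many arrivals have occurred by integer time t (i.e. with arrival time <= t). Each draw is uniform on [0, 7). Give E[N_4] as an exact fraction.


Inter-arrival values over d=0..6: [4, 3, 1, 3, 1, 1, 2]
Each d has probability 1/7, so the pmf of τ is: f(1) = 3/7, f(2) = 1/7, f(3) = 2/7, f(4) = 1/7
Renewal equation for m(n) = E[N_n]: condition on τ_1 = k (if k <= n, one arrival plus a fresh copy on the remaining n−k steps): m(n) = F(n) + Σ_{k<=n} f(k)·m(n−k), where F(n) = P(τ <= n) and m(0) = 0
m(1) = F(1) = 3/7
m(2) = F(2) + f(1)·m(1) = 4/7 + 3/7·3/7 = 37/49
m(3) = F(3) + f(1)·m(2) + f(2)·m(1) = 6/7 + 3/7·37/49 + 1/7·3/7 = 426/343
m(4) = F(4) + f(1)·m(3) + f(2)·m(2) + f(3)·m(1) = 1 + 3/7·426/343 + 1/7·37/49 + 2/7·3/7 = 4232/2401
E[N_4] = m(4) = 4232/2401

4232/2401


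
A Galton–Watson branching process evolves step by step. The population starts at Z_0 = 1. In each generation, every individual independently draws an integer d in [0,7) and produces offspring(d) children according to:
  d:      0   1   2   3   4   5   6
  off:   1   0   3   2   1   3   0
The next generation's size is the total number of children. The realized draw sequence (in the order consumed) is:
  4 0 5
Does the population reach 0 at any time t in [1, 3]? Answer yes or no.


no

gen 0: Z_0=1, draws=[4], offspring=[1], Z_1=1
gen 1: Z_1=1, draws=[0], offspring=[1], Z_2=1
gen 2: Z_2=1, draws=[5], offspring=[3], Z_3=3


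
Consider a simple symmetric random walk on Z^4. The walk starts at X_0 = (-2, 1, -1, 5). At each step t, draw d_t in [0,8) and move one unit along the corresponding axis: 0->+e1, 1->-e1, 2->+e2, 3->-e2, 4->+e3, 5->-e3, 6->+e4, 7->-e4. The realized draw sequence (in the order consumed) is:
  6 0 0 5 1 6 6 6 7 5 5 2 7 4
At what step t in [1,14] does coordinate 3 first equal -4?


11

t=0: X=(-2, 1, -1, 5), d=6 → +e4, X_1=(-2, 1, -1, 6)
t=1: X=(-2, 1, -1, 6), d=0 → +e1, X_2=(-1, 1, -1, 6)
t=2: X=(-1, 1, -1, 6), d=0 → +e1, X_3=(0, 1, -1, 6)
t=3: X=(0, 1, -1, 6), d=5 → -e3, X_4=(0, 1, -2, 6)
t=4: X=(0, 1, -2, 6), d=1 → -e1, X_5=(-1, 1, -2, 6)
t=5: X=(-1, 1, -2, 6), d=6 → +e4, X_6=(-1, 1, -2, 7)
t=6: X=(-1, 1, -2, 7), d=6 → +e4, X_7=(-1, 1, -2, 8)
t=7: X=(-1, 1, -2, 8), d=6 → +e4, X_8=(-1, 1, -2, 9)
t=8: X=(-1, 1, -2, 9), d=7 → -e4, X_9=(-1, 1, -2, 8)
t=9: X=(-1, 1, -2, 8), d=5 → -e3, X_10=(-1, 1, -3, 8)
t=10: X=(-1, 1, -3, 8), d=5 → -e3, X_11=(-1, 1, -4, 8)
t=11: X=(-1, 1, -4, 8), d=2 → +e2, X_12=(-1, 2, -4, 8)
t=12: X=(-1, 2, -4, 8), d=7 → -e4, X_13=(-1, 2, -4, 7)
t=13: X=(-1, 2, -4, 7), d=4 → +e3, X_14=(-1, 2, -3, 7)


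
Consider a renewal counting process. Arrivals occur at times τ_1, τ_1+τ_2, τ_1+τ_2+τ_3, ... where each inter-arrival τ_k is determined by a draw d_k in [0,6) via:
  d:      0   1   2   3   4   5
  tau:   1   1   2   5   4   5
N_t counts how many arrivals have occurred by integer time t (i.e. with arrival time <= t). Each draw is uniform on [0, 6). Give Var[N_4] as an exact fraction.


Inter-arrival values over d=0..5: [1, 1, 2, 5, 4, 5]
Each d has probability 1/6, so the pmf of τ is: f(1) = 1/3, f(2) = 1/6, f(4) = 1/6, f(5) = 1/3
Let p_n(j) = P(N_n = j), with p_0 = [1]. Condition on τ_1: p_n(0) = P(τ > n), and for j >= 1, p_n(j) = Σ_{k<=n} f(k)·p_{n−k}(j−1)
p_1 = [2/3, 1/3]  (j = 0..1)
p_2 = [1/2, 7/18, 1/9]  (j = 0..2)
p_3 = [1/2, 5/18, 5/27, 1/27]  (j = 0..3)
p_4 = [1/3, 5/12, 17/108, 13/162, 1/81]  (j = 0..4)
E[N_4] = Σ j·p_4(j) = 331/324;  E[N_4²] = Σ j²·p_4(j) = 637/324
Var[N_4] = 637/324 − (331/324)² = 96827/104976

96827/104976


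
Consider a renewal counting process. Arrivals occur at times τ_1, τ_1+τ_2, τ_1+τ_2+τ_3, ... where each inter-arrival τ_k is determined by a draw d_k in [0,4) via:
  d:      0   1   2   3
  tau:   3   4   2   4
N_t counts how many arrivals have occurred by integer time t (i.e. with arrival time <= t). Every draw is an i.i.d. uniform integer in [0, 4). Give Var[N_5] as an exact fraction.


39/256

Inter-arrival values over d=0..3: [3, 4, 2, 4]
Each d has probability 1/4, so the pmf of τ is: f(2) = 1/4, f(3) = 1/4, f(4) = 1/2
Let p_n(j) = P(N_n = j), with p_0 = [1]. Condition on τ_1: p_n(0) = P(τ > n), and for j >= 1, p_n(j) = Σ_{k<=n} f(k)·p_{n−k}(j−1)
p_1 = [1]  (j = 0)
p_2 = [3/4, 1/4]  (j = 0..1)
p_3 = [1/2, 1/2]  (j = 0..1)
p_4 = [0, 15/16, 1/16]  (j = 0..2)
p_5 = [0, 13/16, 3/16]  (j = 0..2)
E[N_5] = Σ j·p_5(j) = 19/16;  E[N_5²] = Σ j²·p_5(j) = 25/16
Var[N_5] = 25/16 − (19/16)² = 39/256


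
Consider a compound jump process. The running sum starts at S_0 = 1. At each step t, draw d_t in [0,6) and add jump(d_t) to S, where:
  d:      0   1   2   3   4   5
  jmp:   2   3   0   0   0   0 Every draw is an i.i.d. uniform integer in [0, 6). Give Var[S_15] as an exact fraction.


Outcome values over d=0..5: [2, 3, 0, 0, 0, 0]
Σy = 5, Σy² = 13, M = 6
μ = 5/6 = 5/6,  σ² = 13/6 − (5/6)² = 53/36
Independent increments: Var[S_15] = 15·σ² = 15·(53/36) = 265/12

265/12


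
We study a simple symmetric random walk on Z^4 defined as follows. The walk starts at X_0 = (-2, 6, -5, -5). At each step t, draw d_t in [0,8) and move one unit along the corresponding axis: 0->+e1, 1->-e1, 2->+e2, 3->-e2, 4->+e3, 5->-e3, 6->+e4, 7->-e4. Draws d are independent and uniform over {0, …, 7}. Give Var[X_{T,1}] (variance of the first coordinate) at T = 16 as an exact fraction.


4

Outcome values over d=0..7: [1, -1, 0, 0, 0, 0, 0, 0]
Σy = 0, Σy² = 2, M = 8
μ = 0/8 = 0,  σ² = 2/8 − (0)² = 1/4
Independent increments: Var[X_16] = 16·σ² = 16·(1/4) = 4


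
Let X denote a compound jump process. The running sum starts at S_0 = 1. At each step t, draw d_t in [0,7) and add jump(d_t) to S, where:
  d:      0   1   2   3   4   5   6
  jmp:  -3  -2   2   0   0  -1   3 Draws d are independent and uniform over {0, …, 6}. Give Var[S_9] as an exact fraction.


Outcome values over d=0..6: [-3, -2, 2, 0, 0, -1, 3]
Σy = -1, Σy² = 27, M = 7
μ = -1/7 = -1/7,  σ² = 27/7 − (-1/7)² = 188/49
Independent increments: Var[S_9] = 9·σ² = 9·(188/49) = 1692/49

1692/49


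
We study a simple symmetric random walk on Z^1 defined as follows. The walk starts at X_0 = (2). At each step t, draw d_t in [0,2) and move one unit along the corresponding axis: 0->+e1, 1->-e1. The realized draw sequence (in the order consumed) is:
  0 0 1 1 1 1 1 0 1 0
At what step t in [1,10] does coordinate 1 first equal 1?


5

t=0: X=(2), d=0 → +e1, X_1=(3)
t=1: X=(3), d=0 → +e1, X_2=(4)
t=2: X=(4), d=1 → -e1, X_3=(3)
t=3: X=(3), d=1 → -e1, X_4=(2)
t=4: X=(2), d=1 → -e1, X_5=(1)
t=5: X=(1), d=1 → -e1, X_6=(0)
t=6: X=(0), d=1 → -e1, X_7=(-1)
t=7: X=(-1), d=0 → +e1, X_8=(0)
t=8: X=(0), d=1 → -e1, X_9=(-1)
t=9: X=(-1), d=0 → +e1, X_10=(0)


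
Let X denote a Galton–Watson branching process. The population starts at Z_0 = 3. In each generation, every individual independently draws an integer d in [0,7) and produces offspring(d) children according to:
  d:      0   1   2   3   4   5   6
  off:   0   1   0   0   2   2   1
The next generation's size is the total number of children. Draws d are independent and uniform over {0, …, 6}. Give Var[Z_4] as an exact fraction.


24345360/5764801

Outcome values over d=0..6: [0, 1, 0, 0, 2, 2, 1]
Σy = 6, Σy² = 10, M = 7
μ = 6/7 = 6/7,  σ² = 10/7 − (6/7)² = 34/49
V_0 = 0, E_0 = 3
V_1 = 34/49·E_0 + (6/7)²·V_0 = 102/49;  E_1 = 18/7
V_2 = 34/49·E_1 + (6/7)²·V_1 = 7956/2401;  E_2 = 108/49
V_3 = 34/49·E_2 + (6/7)²·V_2 = 466344/117649;  E_3 = 648/343
V_4 = 34/49·E_3 + (6/7)²·V_3 = 24345360/5764801;  E_4 = 3888/2401


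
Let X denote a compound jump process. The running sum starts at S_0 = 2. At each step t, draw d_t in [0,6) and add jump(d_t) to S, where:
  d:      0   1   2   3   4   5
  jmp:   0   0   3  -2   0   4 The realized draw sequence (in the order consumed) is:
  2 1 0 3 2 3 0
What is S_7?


t=0: S=2, d=2, jump=3, S_1=5
t=1: S=5, d=1, jump=0, S_2=5
t=2: S=5, d=0, jump=0, S_3=5
t=3: S=5, d=3, jump=-2, S_4=3
t=4: S=3, d=2, jump=3, S_5=6
t=5: S=6, d=3, jump=-2, S_6=4
t=6: S=4, d=0, jump=0, S_7=4

4


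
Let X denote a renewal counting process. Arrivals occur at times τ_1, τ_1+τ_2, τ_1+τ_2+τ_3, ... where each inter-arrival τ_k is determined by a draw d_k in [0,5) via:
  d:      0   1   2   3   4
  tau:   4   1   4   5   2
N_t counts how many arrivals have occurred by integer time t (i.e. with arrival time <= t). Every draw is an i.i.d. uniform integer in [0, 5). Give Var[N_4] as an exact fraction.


181234/390625

Inter-arrival values over d=0..4: [4, 1, 4, 5, 2]
Each d has probability 1/5, so the pmf of τ is: f(1) = 1/5, f(2) = 1/5, f(4) = 2/5, f(5) = 1/5
Let p_n(j) = P(N_n = j), with p_0 = [1]. Condition on τ_1: p_n(0) = P(τ > n), and for j >= 1, p_n(j) = Σ_{k<=n} f(k)·p_{n−k}(j−1)
p_1 = [4/5, 1/5]  (j = 0..1)
p_2 = [3/5, 9/25, 1/25]  (j = 0..2)
p_3 = [3/5, 7/25, 14/125, 1/125]  (j = 0..3)
p_4 = [1/5, 16/25, 16/125, 19/625, 1/625]  (j = 0..4)
E[N_4] = Σ j·p_4(j) = 621/625;  E[N_4²] = Σ j²·p_4(j) = 907/625
Var[N_4] = 907/625 − (621/625)² = 181234/390625


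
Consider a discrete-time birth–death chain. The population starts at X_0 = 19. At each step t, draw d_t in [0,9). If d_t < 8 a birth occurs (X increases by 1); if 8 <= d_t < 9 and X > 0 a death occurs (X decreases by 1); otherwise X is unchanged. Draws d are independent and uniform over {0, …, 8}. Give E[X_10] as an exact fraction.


241/9

X can drop by at most 1 per step and X_0 = 19 > T = 10, so X_t >= 19 − t >= 9 > 0 for every t <= 10: the floor at 0 (the 'and X > 0' condition) never binds. Hence X_10 = X_0 + Σ_{t<10} Y_t with i.i.d. increments Y_t = y(d_t) ∈ {+1, −1, 0}.
Outcome values over d=0..8: [1, 1, 1, 1, 1, 1, 1, 1, -1]
Σy = 7, Σy² = 9, M = 9
μ = 7/9 = 7/9,  σ² = 9/9 − (7/9)² = 32/81
E[X_10] = 19 + 10·(7/9) = 241/9


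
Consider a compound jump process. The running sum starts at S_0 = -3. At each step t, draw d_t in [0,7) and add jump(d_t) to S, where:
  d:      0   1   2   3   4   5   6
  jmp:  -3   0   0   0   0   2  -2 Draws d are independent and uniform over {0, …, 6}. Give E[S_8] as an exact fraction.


-45/7

Outcome values over d=0..6: [-3, 0, 0, 0, 0, 2, -2]
Σy = -3, Σy² = 17, M = 7
μ = -3/7 = -3/7,  σ² = 17/7 − (-3/7)² = 110/49
E[S_8] = -3 + 8·(-3/7) = -45/7


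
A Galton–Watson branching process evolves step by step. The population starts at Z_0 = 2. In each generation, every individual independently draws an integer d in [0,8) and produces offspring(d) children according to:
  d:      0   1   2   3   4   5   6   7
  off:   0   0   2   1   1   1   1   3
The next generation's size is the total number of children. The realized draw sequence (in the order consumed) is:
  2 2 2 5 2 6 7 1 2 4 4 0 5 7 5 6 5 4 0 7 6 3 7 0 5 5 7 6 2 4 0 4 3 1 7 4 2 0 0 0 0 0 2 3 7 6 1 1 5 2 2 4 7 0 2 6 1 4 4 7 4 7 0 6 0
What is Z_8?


gen 0: Z_0=2, draws=[2, 2], offspring=[2, 2], Z_1=4
gen 1: Z_1=4, draws=[2, 5, 2, 6], offspring=[2, 1, 2, 1], Z_2=6
gen 2: Z_2=6, draws=[7, 1, 2, 4, 4, 0], offspring=[3, 0, 2, 1, 1, 0], Z_3=7
gen 3: Z_3=7, draws=[5, 7, 5, 6, 5, 4, 0], offspring=[1, 3, 1, 1, 1, 1, 0], Z_4=8
gen 4: Z_4=8, draws=[7, 6, 3, 7, 0, 5, 5, 7], offspring=[3, 1, 1, 3, 0, 1, 1, 3], Z_5=13
gen 5: Z_5=13, draws=[6, 2, 4, 0, 4, 3, 1, 7, 4, 2, 0, 0, 0], offspring=[1, 2, 1, 0, 1, 1, 0, 3, 1, 2, 0, 0, 0], Z_6=12
gen 6: Z_6=12, draws=[0, 0, 2, 3, 7, 6, 1, 1, 5, 2, 2, 4], offspring=[0, 0, 2, 1, 3, 1, 0, 0, 1, 2, 2, 1], Z_7=13
gen 7: Z_7=13, draws=[7, 0, 2, 6, 1, 4, 4, 7, 4, 7, 0, 6, 0], offspring=[3, 0, 2, 1, 0, 1, 1, 3, 1, 3, 0, 1, 0], Z_8=16

16


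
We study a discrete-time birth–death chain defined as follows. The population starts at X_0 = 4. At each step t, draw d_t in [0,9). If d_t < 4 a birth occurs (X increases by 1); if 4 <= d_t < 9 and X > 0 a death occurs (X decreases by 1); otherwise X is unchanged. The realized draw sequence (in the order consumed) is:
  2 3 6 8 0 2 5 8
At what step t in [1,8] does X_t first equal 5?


t=0: X=4, d=2 → birth, X_1=5
t=1: X=5, d=3 → birth, X_2=6
t=2: X=6, d=6 → death, X_3=5
t=3: X=5, d=8 → death, X_4=4
t=4: X=4, d=0 → birth, X_5=5
t=5: X=5, d=2 → birth, X_6=6
t=6: X=6, d=5 → death, X_7=5
t=7: X=5, d=8 → death, X_8=4

1


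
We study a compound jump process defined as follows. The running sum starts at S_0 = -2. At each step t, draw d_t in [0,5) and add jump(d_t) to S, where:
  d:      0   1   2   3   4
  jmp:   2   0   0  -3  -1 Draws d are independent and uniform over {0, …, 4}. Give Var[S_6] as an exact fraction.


Outcome values over d=0..4: [2, 0, 0, -3, -1]
Σy = -2, Σy² = 14, M = 5
μ = -2/5 = -2/5,  σ² = 14/5 − (-2/5)² = 66/25
Independent increments: Var[S_6] = 6·σ² = 6·(66/25) = 396/25

396/25


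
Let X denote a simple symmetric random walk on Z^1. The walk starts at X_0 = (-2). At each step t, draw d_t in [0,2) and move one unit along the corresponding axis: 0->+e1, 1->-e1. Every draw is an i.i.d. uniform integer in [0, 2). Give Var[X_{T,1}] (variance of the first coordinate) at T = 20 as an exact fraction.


Outcome values over d=0..1: [1, -1]
Σy = 0, Σy² = 2, M = 2
μ = 0/2 = 0,  σ² = 2/2 − (0)² = 1
Independent increments: Var[X_20] = 20·σ² = 20·(1) = 20

20


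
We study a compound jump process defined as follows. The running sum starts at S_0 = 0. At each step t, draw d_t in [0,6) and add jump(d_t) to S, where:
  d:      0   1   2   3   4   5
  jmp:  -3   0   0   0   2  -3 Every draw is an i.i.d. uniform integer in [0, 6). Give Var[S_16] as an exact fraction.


464/9

Outcome values over d=0..5: [-3, 0, 0, 0, 2, -3]
Σy = -4, Σy² = 22, M = 6
μ = -4/6 = -2/3,  σ² = 22/6 − (-2/3)² = 29/9
Independent increments: Var[S_16] = 16·σ² = 16·(29/9) = 464/9


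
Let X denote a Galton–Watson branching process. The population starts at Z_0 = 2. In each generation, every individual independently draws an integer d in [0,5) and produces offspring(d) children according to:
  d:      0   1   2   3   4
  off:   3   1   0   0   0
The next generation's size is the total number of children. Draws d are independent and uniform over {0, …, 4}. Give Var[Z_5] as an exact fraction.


Outcome values over d=0..4: [3, 1, 0, 0, 0]
Σy = 4, Σy² = 10, M = 5
μ = 4/5 = 4/5,  σ² = 10/5 − (4/5)² = 34/25
V_0 = 0, E_0 = 2
V_1 = 34/25·E_0 + (4/5)²·V_0 = 68/25;  E_1 = 8/5
V_2 = 34/25·E_1 + (4/5)²·V_1 = 2448/625;  E_2 = 32/25
V_3 = 34/25·E_2 + (4/5)²·V_2 = 66368/15625;  E_3 = 128/125
V_4 = 34/25·E_3 + (4/5)²·V_3 = 1605888/390625;  E_4 = 512/625
V_5 = 34/25·E_4 + (4/5)²·V_4 = 36574208/9765625;  E_5 = 2048/3125

36574208/9765625


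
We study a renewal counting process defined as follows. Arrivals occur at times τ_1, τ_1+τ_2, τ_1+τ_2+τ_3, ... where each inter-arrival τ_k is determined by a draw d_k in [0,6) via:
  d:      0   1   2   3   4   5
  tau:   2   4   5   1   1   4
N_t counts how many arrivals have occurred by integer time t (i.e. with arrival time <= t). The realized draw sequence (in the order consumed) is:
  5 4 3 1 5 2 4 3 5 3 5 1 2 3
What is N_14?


5

draw d_1=5: τ_1=4, arrival time A_1=4
draw d_2=4: τ_2=1, arrival time A_2=5
draw d_3=3: τ_3=1, arrival time A_3=6
draw d_4=1: τ_4=4, arrival time A_4=10
draw d_5=5: τ_5=4, arrival time A_5=14
draw d_6=2: τ_6=5, arrival time A_6=19
draw d_7=4: τ_7=1, arrival time A_7=20
draw d_8=3: τ_8=1, arrival time A_8=21
draw d_9=5: τ_9=4, arrival time A_9=25
draw d_10=3: τ_10=1, arrival time A_10=26
draw d_11=5: τ_11=4, arrival time A_11=30
draw d_12=1: τ_12=4, arrival time A_12=34
draw d_13=2: τ_13=5, arrival time A_13=39
draw d_14=3: τ_14=1, arrival time A_14=40
N_t over t=0..14: 0:0 1:0 2:0 3:0 4:1 5:2 6:3 7:3 8:3 9:3 10:4 11:4 12:4 13:4 14:5


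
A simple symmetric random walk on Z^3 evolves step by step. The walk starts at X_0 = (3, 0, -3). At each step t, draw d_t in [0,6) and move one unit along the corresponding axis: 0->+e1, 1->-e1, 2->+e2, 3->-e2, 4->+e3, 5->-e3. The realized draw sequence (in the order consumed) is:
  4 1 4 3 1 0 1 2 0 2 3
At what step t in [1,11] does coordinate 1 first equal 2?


t=0: X=(3, 0, -3), d=4 → +e3, X_1=(3, 0, -2)
t=1: X=(3, 0, -2), d=1 → -e1, X_2=(2, 0, -2)
t=2: X=(2, 0, -2), d=4 → +e3, X_3=(2, 0, -1)
t=3: X=(2, 0, -1), d=3 → -e2, X_4=(2, -1, -1)
t=4: X=(2, -1, -1), d=1 → -e1, X_5=(1, -1, -1)
t=5: X=(1, -1, -1), d=0 → +e1, X_6=(2, -1, -1)
t=6: X=(2, -1, -1), d=1 → -e1, X_7=(1, -1, -1)
t=7: X=(1, -1, -1), d=2 → +e2, X_8=(1, 0, -1)
t=8: X=(1, 0, -1), d=0 → +e1, X_9=(2, 0, -1)
t=9: X=(2, 0, -1), d=2 → +e2, X_10=(2, 1, -1)
t=10: X=(2, 1, -1), d=3 → -e2, X_11=(2, 0, -1)

2


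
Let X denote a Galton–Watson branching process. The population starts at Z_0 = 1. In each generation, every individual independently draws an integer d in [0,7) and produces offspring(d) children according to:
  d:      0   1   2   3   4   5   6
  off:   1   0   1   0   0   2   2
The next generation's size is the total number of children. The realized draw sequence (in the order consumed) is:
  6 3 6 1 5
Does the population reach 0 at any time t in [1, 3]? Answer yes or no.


no

gen 0: Z_0=1, draws=[6], offspring=[2], Z_1=2
gen 1: Z_1=2, draws=[3, 6], offspring=[0, 2], Z_2=2
gen 2: Z_2=2, draws=[1, 5], offspring=[0, 2], Z_3=2


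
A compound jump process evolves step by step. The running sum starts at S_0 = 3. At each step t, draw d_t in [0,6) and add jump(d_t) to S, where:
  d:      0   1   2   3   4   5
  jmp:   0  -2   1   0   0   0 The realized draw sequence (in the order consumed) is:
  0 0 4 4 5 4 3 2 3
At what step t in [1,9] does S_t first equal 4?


8

t=0: S=3, d=0, jump=0, S_1=3
t=1: S=3, d=0, jump=0, S_2=3
t=2: S=3, d=4, jump=0, S_3=3
t=3: S=3, d=4, jump=0, S_4=3
t=4: S=3, d=5, jump=0, S_5=3
t=5: S=3, d=4, jump=0, S_6=3
t=6: S=3, d=3, jump=0, S_7=3
t=7: S=3, d=2, jump=1, S_8=4
t=8: S=4, d=3, jump=0, S_9=4


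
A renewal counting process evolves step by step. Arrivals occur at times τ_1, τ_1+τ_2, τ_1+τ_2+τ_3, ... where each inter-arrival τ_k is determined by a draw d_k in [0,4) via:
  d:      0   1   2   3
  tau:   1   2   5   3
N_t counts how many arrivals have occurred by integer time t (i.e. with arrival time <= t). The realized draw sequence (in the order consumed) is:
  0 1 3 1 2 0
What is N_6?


draw d_1=0: τ_1=1, arrival time A_1=1
draw d_2=1: τ_2=2, arrival time A_2=3
draw d_3=3: τ_3=3, arrival time A_3=6
draw d_4=1: τ_4=2, arrival time A_4=8
draw d_5=2: τ_5=5, arrival time A_5=13
draw d_6=0: τ_6=1, arrival time A_6=14
N_t over t=0..6: 0:0 1:1 2:1 3:2 4:2 5:2 6:3

3


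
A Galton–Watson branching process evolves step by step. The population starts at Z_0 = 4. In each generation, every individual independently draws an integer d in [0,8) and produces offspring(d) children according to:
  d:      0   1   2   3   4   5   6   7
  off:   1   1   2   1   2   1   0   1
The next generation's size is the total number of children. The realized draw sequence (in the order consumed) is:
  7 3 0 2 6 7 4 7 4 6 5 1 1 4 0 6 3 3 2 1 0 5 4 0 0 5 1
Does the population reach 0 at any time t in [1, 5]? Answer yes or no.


gen 0: Z_0=4, draws=[7, 3, 0, 2], offspring=[1, 1, 1, 2], Z_1=5
gen 1: Z_1=5, draws=[6, 7, 4, 7, 4], offspring=[0, 1, 2, 1, 2], Z_2=6
gen 2: Z_2=6, draws=[6, 5, 1, 1, 4, 0], offspring=[0, 1, 1, 1, 2, 1], Z_3=6
gen 3: Z_3=6, draws=[6, 3, 3, 2, 1, 0], offspring=[0, 1, 1, 2, 1, 1], Z_4=6
gen 4: Z_4=6, draws=[5, 4, 0, 0, 5, 1], offspring=[1, 2, 1, 1, 1, 1], Z_5=7

no


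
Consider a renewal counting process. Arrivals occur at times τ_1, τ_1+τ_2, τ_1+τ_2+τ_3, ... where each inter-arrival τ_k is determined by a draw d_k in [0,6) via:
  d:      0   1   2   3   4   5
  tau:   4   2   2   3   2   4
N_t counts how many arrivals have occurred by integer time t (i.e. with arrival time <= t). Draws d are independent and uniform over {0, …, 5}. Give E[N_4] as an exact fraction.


5/4

Inter-arrival values over d=0..5: [4, 2, 2, 3, 2, 4]
Each d has probability 1/6, so the pmf of τ is: f(2) = 1/2, f(3) = 1/6, f(4) = 1/3
Renewal equation for m(n) = E[N_n]: condition on τ_1 = k (if k <= n, one arrival plus a fresh copy on the remaining n−k steps): m(n) = F(n) + Σ_{k<=n} f(k)·m(n−k), where F(n) = P(τ <= n) and m(0) = 0
m(1) = F(1) = 0
m(2) = F(2) = 1/2
m(3) = F(3) = 2/3
m(4) = F(4) + f(2)·m(2) = 1 + 1/2·1/2 = 5/4
E[N_4] = m(4) = 5/4


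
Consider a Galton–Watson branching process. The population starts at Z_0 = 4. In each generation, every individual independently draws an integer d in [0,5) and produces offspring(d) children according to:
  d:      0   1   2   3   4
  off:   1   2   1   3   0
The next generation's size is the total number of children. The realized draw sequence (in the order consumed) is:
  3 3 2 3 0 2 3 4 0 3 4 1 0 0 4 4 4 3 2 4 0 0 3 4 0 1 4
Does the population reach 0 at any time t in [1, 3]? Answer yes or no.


no

gen 0: Z_0=4, draws=[3, 3, 2, 3], offspring=[3, 3, 1, 3], Z_1=10
gen 1: Z_1=10, draws=[0, 2, 3, 4, 0, 3, 4, 1, 0, 0], offspring=[1, 1, 3, 0, 1, 3, 0, 2, 1, 1], Z_2=13
gen 2: Z_2=13, draws=[4, 4, 4, 3, 2, 4, 0, 0, 3, 4, 0, 1, 4], offspring=[0, 0, 0, 3, 1, 0, 1, 1, 3, 0, 1, 2, 0], Z_3=12


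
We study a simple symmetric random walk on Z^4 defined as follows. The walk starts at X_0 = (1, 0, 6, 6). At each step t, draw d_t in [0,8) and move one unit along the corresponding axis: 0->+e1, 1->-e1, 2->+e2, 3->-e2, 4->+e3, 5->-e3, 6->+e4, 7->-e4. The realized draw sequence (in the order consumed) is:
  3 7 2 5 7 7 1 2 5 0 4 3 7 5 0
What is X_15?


(2, 0, 4, 2)

t=0: X=(1, 0, 6, 6), d=3 → -e2, X_1=(1, -1, 6, 6)
t=1: X=(1, -1, 6, 6), d=7 → -e4, X_2=(1, -1, 6, 5)
t=2: X=(1, -1, 6, 5), d=2 → +e2, X_3=(1, 0, 6, 5)
t=3: X=(1, 0, 6, 5), d=5 → -e3, X_4=(1, 0, 5, 5)
t=4: X=(1, 0, 5, 5), d=7 → -e4, X_5=(1, 0, 5, 4)
t=5: X=(1, 0, 5, 4), d=7 → -e4, X_6=(1, 0, 5, 3)
t=6: X=(1, 0, 5, 3), d=1 → -e1, X_7=(0, 0, 5, 3)
t=7: X=(0, 0, 5, 3), d=2 → +e2, X_8=(0, 1, 5, 3)
t=8: X=(0, 1, 5, 3), d=5 → -e3, X_9=(0, 1, 4, 3)
t=9: X=(0, 1, 4, 3), d=0 → +e1, X_10=(1, 1, 4, 3)
t=10: X=(1, 1, 4, 3), d=4 → +e3, X_11=(1, 1, 5, 3)
t=11: X=(1, 1, 5, 3), d=3 → -e2, X_12=(1, 0, 5, 3)
t=12: X=(1, 0, 5, 3), d=7 → -e4, X_13=(1, 0, 5, 2)
t=13: X=(1, 0, 5, 2), d=5 → -e3, X_14=(1, 0, 4, 2)
t=14: X=(1, 0, 4, 2), d=0 → +e1, X_15=(2, 0, 4, 2)


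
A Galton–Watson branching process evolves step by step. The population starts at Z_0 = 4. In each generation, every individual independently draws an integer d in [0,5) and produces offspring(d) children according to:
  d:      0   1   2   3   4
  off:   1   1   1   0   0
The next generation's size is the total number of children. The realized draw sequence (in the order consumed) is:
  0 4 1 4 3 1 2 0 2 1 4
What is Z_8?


gen 0: Z_0=4, draws=[0, 4, 1, 4], offspring=[1, 0, 1, 0], Z_1=2
gen 1: Z_1=2, draws=[3, 1], offspring=[0, 1], Z_2=1
gen 2: Z_2=1, draws=[2], offspring=[1], Z_3=1
gen 3: Z_3=1, draws=[0], offspring=[1], Z_4=1
gen 4: Z_4=1, draws=[2], offspring=[1], Z_5=1
gen 5: Z_5=1, draws=[1], offspring=[1], Z_6=1
gen 6: Z_6=1, draws=[4], offspring=[0], Z_7=0
gen 7: Z_7=0, draws=[], offspring=[], Z_8=0

0


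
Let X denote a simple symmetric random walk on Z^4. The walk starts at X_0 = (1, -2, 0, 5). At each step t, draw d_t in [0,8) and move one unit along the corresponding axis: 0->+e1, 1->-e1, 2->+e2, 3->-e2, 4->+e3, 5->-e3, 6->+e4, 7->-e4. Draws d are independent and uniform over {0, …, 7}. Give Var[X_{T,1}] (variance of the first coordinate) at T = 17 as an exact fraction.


Outcome values over d=0..7: [1, -1, 0, 0, 0, 0, 0, 0]
Σy = 0, Σy² = 2, M = 8
μ = 0/8 = 0,  σ² = 2/8 − (0)² = 1/4
Independent increments: Var[X_17] = 17·σ² = 17·(1/4) = 17/4

17/4


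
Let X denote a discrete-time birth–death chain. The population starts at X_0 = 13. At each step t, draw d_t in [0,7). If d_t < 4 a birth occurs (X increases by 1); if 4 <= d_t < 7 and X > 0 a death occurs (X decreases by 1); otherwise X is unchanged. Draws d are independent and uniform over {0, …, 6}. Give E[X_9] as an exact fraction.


X can drop by at most 1 per step and X_0 = 13 > T = 9, so X_t >= 13 − t >= 4 > 0 for every t <= 9: the floor at 0 (the 'and X > 0' condition) never binds. Hence X_9 = X_0 + Σ_{t<9} Y_t with i.i.d. increments Y_t = y(d_t) ∈ {+1, −1, 0}.
Outcome values over d=0..6: [1, 1, 1, 1, -1, -1, -1]
Σy = 1, Σy² = 7, M = 7
μ = 1/7 = 1/7,  σ² = 7/7 − (1/7)² = 48/49
E[X_9] = 13 + 9·(1/7) = 100/7

100/7


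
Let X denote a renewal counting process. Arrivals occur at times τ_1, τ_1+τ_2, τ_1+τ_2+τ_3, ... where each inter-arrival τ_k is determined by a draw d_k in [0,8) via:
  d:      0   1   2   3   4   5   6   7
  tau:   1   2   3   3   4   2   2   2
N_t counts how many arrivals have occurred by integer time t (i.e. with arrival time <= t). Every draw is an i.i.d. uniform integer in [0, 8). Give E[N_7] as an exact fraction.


5704329/2097152

Inter-arrival values over d=0..7: [1, 2, 3, 3, 4, 2, 2, 2]
Each d has probability 1/8, so the pmf of τ is: f(1) = 1/8, f(2) = 1/2, f(3) = 1/4, f(4) = 1/8
Renewal equation for m(n) = E[N_n]: condition on τ_1 = k (if k <= n, one arrival plus a fresh copy on the remaining n−k steps): m(n) = F(n) + Σ_{k<=n} f(k)·m(n−k), where F(n) = P(τ <= n) and m(0) = 0
m(1) = F(1) = 1/8
m(2) = F(2) + f(1)·m(1) = 5/8 + 1/8·1/8 = 41/64
m(3) = F(3) + f(1)·m(2) + f(2)·m(1) = 7/8 + 1/8·41/64 + 1/2·1/8 = 521/512
m(4) = F(4) + f(1)·m(3) + f(2)·m(2) + f(3)·m(1) = 1 + 1/8·521/512 + 1/2·41/64 + 1/4·1/8 = 6057/4096
m(5) = F(5) + f(1)·m(4) + f(2)·m(3) + f(3)·m(2) + f(4)·m(1) = 1 + 1/8·6057/4096 + 1/2·521/512 + 1/4·41/64 + 1/8·1/8 = 61257/32768
m(6) = F(6) + f(1)·m(5) + f(2)·m(4) + f(3)·m(3) + f(4)·m(2) = 1 + 1/8·61257/32768 + 1/2·6057/4096 + 1/4·521/512 + 1/8·41/64 = 604905/262144
m(7) = F(7) + f(1)·m(6) + f(2)·m(5) + f(3)·m(4) + f(4)·m(3) = 1 + 1/8·604905/262144 + 1/2·61257/32768 + 1/4·6057/4096 + 1/8·521/512 = 5704329/2097152
E[N_7] = m(7) = 5704329/2097152


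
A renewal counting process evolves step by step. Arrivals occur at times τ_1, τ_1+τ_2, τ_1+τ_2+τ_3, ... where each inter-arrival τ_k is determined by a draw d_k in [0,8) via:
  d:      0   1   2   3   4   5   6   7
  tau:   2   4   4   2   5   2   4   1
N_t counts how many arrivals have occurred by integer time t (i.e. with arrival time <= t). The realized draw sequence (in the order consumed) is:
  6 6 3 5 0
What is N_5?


draw d_1=6: τ_1=4, arrival time A_1=4
draw d_2=6: τ_2=4, arrival time A_2=8
draw d_3=3: τ_3=2, arrival time A_3=10
draw d_4=5: τ_4=2, arrival time A_4=12
draw d_5=0: τ_5=2, arrival time A_5=14
N_t over t=0..5: 0:0 1:0 2:0 3:0 4:1 5:1

1


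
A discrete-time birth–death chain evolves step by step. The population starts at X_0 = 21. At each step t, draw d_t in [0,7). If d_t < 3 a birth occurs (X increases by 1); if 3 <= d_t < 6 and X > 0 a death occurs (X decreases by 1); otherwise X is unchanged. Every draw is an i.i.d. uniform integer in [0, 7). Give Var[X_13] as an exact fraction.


X can drop by at most 1 per step and X_0 = 21 > T = 13, so X_t >= 21 − t >= 8 > 0 for every t <= 13: the floor at 0 (the 'and X > 0' condition) never binds. Hence X_13 = X_0 + Σ_{t<13} Y_t with i.i.d. increments Y_t = y(d_t) ∈ {+1, −1, 0}.
Outcome values over d=0..6: [1, 1, 1, -1, -1, -1, 0]
Σy = 0, Σy² = 6, M = 7
μ = 0/7 = 0,  σ² = 6/7 − (0)² = 6/7
Independent increments: Var[X_13] = 13·σ² = 13·(6/7) = 78/7

78/7


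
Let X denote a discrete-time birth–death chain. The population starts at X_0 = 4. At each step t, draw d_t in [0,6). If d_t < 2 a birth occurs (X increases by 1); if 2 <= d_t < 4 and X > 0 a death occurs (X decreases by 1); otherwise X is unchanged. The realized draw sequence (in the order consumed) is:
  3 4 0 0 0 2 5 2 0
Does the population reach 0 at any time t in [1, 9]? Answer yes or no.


t=0: X=4, d=3 → death, X_1=3
t=1: X=3, d=4 → hold, X_2=3
t=2: X=3, d=0 → birth, X_3=4
t=3: X=4, d=0 → birth, X_4=5
t=4: X=5, d=0 → birth, X_5=6
t=5: X=6, d=2 → death, X_6=5
t=6: X=5, d=5 → hold, X_7=5
t=7: X=5, d=2 → death, X_8=4
t=8: X=4, d=0 → birth, X_9=5

no


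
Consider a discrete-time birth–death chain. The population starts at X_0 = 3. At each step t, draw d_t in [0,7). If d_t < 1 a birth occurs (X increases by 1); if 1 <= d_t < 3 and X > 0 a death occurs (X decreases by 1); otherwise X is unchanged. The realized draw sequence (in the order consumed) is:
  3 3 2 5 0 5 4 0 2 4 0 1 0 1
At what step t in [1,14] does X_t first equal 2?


3

t=0: X=3, d=3 → hold, X_1=3
t=1: X=3, d=3 → hold, X_2=3
t=2: X=3, d=2 → death, X_3=2
t=3: X=2, d=5 → hold, X_4=2
t=4: X=2, d=0 → birth, X_5=3
t=5: X=3, d=5 → hold, X_6=3
t=6: X=3, d=4 → hold, X_7=3
t=7: X=3, d=0 → birth, X_8=4
t=8: X=4, d=2 → death, X_9=3
t=9: X=3, d=4 → hold, X_10=3
t=10: X=3, d=0 → birth, X_11=4
t=11: X=4, d=1 → death, X_12=3
t=12: X=3, d=0 → birth, X_13=4
t=13: X=4, d=1 → death, X_14=3
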